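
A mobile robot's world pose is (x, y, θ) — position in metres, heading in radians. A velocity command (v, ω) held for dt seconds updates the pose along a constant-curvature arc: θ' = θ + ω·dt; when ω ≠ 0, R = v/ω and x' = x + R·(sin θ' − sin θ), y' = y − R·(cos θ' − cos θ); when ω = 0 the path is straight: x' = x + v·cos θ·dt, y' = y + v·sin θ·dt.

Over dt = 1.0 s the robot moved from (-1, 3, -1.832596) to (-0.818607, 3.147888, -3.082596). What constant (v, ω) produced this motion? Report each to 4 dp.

Δθ = -3.082596 − -1.832596 = -1.250000
ω = Δθ/dt = -1.250000/1.0 = -1.2500
R = Δx/(sin θ' − sin θ) = 0.2000
v = R·ω = 0.2000·-1.2500 = -0.2500

v = -0.2500, ω = -1.2500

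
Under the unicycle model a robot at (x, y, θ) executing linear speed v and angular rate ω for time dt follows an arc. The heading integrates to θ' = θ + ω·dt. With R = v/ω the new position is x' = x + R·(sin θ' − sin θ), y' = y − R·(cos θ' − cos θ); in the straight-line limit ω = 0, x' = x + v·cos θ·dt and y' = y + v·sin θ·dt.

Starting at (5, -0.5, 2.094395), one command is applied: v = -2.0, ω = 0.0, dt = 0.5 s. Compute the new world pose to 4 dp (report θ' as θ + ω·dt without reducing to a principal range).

θ' = 2.0944 + 0.0·0.5 = 2.0944
ω = 0 → straight: x' = 5 + -2.0·cos(2.0944)·0.5 = 5.5000
y' = -0.5 + -2.0·sin(2.0944)·0.5 = -1.3660

(5.5000, -1.3660, 2.0944)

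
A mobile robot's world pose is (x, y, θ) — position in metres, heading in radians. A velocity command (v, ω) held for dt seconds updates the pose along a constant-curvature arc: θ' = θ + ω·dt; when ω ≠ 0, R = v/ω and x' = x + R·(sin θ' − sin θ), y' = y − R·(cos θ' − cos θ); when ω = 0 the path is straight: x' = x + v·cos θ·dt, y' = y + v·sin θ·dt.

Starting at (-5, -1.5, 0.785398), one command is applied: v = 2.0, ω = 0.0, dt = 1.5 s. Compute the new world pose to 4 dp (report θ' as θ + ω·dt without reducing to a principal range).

(-2.8787, 0.6213, 0.7854)

θ' = 0.7854 + 0.0·1.5 = 0.7854
ω = 0 → straight: x' = -5 + 2.0·cos(0.7854)·1.5 = -2.8787
y' = -1.5 + 2.0·sin(0.7854)·1.5 = 0.6213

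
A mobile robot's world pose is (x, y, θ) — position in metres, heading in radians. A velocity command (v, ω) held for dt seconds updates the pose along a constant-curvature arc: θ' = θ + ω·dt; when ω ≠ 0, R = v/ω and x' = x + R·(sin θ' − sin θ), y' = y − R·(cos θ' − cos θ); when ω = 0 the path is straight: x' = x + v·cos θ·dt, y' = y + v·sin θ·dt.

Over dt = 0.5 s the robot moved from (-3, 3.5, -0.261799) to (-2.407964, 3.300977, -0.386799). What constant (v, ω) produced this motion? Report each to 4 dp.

Δθ = -0.386799 − -0.261799 = -0.125000
ω = Δθ/dt = -0.125000/0.5 = -0.2500
R = Δx/(sin θ' − sin θ) = -5.0000
v = R·ω = -5.0000·-0.2500 = 1.2500

v = 1.2500, ω = -0.2500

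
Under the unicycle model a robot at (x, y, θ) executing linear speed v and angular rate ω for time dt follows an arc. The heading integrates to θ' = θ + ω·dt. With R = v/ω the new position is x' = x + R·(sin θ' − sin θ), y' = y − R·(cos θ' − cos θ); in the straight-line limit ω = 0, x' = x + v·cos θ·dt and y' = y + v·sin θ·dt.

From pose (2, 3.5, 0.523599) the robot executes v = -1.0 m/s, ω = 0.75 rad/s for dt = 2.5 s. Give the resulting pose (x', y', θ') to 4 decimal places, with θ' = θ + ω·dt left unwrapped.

(1.7647, 1.3634, 2.3986)

θ' = 0.5236 + 0.75·2.5 = 2.3986
R = v/ω = -1.0/0.75 = -1.3333
x' = 2 + -1.3333·(sin 2.3986 − sin 0.5236) = 1.7647
y' = 3.5 − -1.3333·(cos 2.3986 − cos 0.5236) = 1.3634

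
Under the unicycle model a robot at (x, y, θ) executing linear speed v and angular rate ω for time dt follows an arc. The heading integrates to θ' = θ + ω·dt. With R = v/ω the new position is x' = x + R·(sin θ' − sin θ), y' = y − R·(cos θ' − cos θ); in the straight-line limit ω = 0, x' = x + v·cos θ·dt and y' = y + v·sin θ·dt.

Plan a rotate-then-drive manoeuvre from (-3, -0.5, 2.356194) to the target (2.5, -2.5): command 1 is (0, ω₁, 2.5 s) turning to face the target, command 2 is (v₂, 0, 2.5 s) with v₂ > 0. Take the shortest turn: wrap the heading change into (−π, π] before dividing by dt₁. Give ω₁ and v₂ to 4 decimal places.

ω₁ = -1.0820, v₂ = 2.3409

heading to target = atan2(-2.5−-0.5, 2.5−-3) = -0.3488
Δθ = wrap(-0.3488 − 2.3562) = -2.7050; ω₁ = Δθ/dt₁ = -1.0820
distance = √((2.5−-3)² + (-2.5−-0.5)²) = 5.8523; v₂ = distance/dt₂ = 2.3409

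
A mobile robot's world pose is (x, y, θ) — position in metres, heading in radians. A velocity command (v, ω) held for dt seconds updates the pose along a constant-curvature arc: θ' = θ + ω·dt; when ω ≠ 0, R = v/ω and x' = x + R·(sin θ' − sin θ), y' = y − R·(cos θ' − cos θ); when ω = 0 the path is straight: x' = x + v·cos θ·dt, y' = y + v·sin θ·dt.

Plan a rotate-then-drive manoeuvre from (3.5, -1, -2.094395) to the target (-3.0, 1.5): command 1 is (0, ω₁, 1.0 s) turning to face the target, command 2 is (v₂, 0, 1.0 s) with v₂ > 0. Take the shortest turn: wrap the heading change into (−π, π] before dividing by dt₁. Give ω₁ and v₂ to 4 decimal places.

ω₁ = -1.4144, v₂ = 6.9642

heading to target = atan2(1.5−-1, -3−3.5) = 2.7744
Δθ = wrap(2.7744 − -2.0944) = -1.4144; ω₁ = Δθ/dt₁ = -1.4144
distance = √((-3−3.5)² + (1.5−-1)²) = 6.9642; v₂ = distance/dt₂ = 6.9642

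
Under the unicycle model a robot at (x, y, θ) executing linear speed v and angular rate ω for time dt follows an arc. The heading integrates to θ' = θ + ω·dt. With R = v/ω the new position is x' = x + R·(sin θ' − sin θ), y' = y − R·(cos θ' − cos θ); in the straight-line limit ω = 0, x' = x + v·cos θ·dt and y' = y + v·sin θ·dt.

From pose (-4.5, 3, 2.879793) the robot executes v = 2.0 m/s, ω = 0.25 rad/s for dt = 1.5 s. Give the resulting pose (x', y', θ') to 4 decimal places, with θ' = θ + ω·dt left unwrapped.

(-7.4742, 3.2214, 3.2548)

θ' = 2.8798 + 0.25·1.5 = 3.2548
R = v/ω = 2.0/0.25 = 8.0000
x' = -4.5 + 8.0000·(sin 3.2548 − sin 2.8798) = -7.4742
y' = 3 − 8.0000·(cos 3.2548 − cos 2.8798) = 3.2214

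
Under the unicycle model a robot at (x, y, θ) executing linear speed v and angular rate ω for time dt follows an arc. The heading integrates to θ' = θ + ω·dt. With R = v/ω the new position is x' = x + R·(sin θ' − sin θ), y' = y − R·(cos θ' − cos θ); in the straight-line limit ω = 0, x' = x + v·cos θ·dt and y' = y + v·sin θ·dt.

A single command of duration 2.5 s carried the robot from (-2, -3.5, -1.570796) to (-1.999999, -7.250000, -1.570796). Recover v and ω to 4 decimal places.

Δθ = -1.570796 − -1.570796 = 0.000000
ω = Δθ/dt = 0.000000/2.5 = 0.0000
ω = 0 → v = (Δx·cos θ + Δy·sin θ)/dt = 1.5000

v = 1.5000, ω = 0.0000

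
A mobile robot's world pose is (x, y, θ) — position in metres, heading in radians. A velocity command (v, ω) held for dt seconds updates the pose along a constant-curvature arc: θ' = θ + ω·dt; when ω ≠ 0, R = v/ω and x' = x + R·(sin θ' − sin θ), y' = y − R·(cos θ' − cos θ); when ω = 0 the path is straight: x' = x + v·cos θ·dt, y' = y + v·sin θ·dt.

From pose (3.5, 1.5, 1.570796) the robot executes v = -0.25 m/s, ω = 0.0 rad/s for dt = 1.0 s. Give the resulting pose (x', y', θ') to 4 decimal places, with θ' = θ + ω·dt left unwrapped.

θ' = 1.5708 + 0.0·1.0 = 1.5708
ω = 0 → straight: x' = 3.5 + -0.25·cos(1.5708)·1.0 = 3.5000
y' = 1.5 + -0.25·sin(1.5708)·1.0 = 1.2500

(3.5000, 1.2500, 1.5708)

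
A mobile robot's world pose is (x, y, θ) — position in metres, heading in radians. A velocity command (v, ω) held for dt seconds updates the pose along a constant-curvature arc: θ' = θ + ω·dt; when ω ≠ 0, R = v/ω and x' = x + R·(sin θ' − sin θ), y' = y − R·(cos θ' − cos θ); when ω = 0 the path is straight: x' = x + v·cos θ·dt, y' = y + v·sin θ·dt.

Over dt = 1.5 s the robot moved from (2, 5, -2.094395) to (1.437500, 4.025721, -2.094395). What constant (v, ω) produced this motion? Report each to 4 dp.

Δθ = -2.094395 − -2.094395 = 0.000000
ω = Δθ/dt = 0.000000/1.5 = 0.0000
ω = 0 → v = (Δx·cos θ + Δy·sin θ)/dt = 0.7500

v = 0.7500, ω = 0.0000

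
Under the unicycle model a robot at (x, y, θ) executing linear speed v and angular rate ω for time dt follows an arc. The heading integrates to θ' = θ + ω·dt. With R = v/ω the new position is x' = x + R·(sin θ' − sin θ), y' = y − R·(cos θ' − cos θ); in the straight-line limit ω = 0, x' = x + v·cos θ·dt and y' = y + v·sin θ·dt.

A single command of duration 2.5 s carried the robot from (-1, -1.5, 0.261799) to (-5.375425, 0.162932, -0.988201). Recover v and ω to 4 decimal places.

Δθ = -0.988201 − 0.261799 = -1.250000
ω = Δθ/dt = -1.250000/2.5 = -0.5000
R = Δx/(sin θ' − sin θ) = 4.0000
v = R·ω = 4.0000·-0.5000 = -2.0000

v = -2.0000, ω = -0.5000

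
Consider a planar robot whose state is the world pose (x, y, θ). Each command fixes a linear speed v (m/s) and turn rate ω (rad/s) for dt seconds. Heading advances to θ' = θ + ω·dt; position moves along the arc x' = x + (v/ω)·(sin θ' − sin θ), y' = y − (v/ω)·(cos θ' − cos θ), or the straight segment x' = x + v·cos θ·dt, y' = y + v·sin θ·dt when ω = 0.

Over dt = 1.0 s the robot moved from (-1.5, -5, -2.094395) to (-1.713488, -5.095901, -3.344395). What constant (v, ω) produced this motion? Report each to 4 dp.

v = 0.2500, ω = -1.2500

Δθ = -3.344395 − -2.094395 = -1.250000
ω = Δθ/dt = -1.250000/1.0 = -1.2500
R = Δx/(sin θ' − sin θ) = -0.2000
v = R·ω = -0.2000·-1.2500 = 0.2500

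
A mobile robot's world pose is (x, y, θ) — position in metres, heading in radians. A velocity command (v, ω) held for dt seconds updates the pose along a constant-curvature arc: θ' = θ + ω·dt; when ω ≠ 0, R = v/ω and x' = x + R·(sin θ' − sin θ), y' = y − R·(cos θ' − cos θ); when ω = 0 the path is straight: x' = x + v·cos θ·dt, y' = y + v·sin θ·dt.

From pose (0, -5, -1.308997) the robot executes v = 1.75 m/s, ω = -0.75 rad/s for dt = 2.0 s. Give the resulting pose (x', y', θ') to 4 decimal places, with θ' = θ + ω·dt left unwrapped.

θ' = -1.3090 + -0.75·2.0 = -2.8090
R = v/ω = 1.75/-0.75 = -2.3333
x' = 0 + -2.3333·(sin -2.8090 − sin -1.3090) = -1.4920
y' = -5 − -2.3333·(cos -2.8090 − cos -1.3090) = -7.8094

(-1.4920, -7.8094, -2.8090)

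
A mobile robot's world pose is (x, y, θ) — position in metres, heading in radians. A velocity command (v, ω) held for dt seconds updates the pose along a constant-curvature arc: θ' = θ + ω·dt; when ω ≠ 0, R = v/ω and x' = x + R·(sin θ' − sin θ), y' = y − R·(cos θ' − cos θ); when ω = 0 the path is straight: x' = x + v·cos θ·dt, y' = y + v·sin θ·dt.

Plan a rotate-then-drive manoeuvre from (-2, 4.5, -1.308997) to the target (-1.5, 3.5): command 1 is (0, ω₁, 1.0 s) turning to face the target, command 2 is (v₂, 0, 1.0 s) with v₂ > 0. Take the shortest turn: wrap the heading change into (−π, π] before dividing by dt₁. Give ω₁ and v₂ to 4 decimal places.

heading to target = atan2(3.5−4.5, -1.5−-2) = -1.1071
Δθ = wrap(-1.1071 − -1.3090) = 0.2018; ω₁ = Δθ/dt₁ = 0.2018
distance = √((-1.5−-2)² + (3.5−4.5)²) = 1.1180; v₂ = distance/dt₂ = 1.1180

ω₁ = 0.2018, v₂ = 1.1180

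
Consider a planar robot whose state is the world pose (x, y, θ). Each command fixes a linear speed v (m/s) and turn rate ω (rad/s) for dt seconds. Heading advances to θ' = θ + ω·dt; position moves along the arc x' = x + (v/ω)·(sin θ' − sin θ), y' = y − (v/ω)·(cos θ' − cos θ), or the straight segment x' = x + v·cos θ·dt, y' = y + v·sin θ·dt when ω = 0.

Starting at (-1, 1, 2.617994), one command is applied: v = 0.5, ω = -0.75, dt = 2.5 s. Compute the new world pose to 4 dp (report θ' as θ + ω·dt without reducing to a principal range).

(-1.1177, 2.0683, 0.7430)

θ' = 2.6180 + -0.75·2.5 = 0.7430
R = v/ω = 0.5/-0.75 = -0.6667
x' = -1 + -0.6667·(sin 0.7430 − sin 2.6180) = -1.1177
y' = 1 − -0.6667·(cos 0.7430 − cos 2.6180) = 2.0683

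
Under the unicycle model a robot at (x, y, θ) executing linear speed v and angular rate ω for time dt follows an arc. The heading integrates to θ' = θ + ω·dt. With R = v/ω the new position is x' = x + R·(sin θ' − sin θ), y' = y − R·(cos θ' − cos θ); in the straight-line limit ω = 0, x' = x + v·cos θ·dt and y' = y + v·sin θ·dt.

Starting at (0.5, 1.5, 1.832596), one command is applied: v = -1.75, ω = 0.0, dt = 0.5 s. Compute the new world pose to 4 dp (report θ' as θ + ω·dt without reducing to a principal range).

(0.7265, 0.6548, 1.8326)

θ' = 1.8326 + 0.0·0.5 = 1.8326
ω = 0 → straight: x' = 0.5 + -1.75·cos(1.8326)·0.5 = 0.7265
y' = 1.5 + -1.75·sin(1.8326)·0.5 = 0.6548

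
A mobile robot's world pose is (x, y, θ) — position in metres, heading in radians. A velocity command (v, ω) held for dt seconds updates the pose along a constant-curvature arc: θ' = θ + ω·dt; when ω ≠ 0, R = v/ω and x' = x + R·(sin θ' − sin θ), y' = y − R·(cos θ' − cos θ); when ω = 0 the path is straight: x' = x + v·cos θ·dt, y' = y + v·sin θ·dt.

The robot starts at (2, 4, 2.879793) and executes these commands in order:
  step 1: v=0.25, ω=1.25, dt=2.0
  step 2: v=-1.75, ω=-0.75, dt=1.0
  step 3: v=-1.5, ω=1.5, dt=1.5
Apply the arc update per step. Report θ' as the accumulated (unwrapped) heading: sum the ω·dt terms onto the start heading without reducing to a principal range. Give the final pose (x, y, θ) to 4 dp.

step 1: θ'=5.3798 (R=0.2000) → pose (1.7911, 3.6830, 5.3798)
step 2: θ'=4.6298 (R=2.3333) → pose (1.2984, 5.3197, 4.6298)
step 3: θ'=6.8798 (R=-1.0000) → pose (-0.2600, 6.2295, 6.8798)

(-0.2600, 6.2295, 6.8798)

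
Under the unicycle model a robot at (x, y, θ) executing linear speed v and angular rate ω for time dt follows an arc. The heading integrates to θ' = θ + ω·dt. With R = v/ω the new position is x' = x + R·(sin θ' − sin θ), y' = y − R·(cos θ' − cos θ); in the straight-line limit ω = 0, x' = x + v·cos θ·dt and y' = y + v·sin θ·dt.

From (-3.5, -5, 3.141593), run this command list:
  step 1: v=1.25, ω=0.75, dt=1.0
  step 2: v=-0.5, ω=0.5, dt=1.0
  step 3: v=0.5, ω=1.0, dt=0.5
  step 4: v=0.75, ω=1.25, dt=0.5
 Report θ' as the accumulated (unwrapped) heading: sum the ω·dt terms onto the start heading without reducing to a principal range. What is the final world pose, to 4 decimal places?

step 1: θ'=3.8916 (R=1.6667) → pose (-4.6361, -5.4472, 3.8916)
step 2: θ'=4.3916 (R=-1.0000) → pose (-4.3687, -5.0308, 4.3916)
step 3: θ'=4.8916 (R=0.5000) → pose (-4.3862, -5.2776, 4.8916)
step 4: θ'=5.5166 (R=0.6000) → pose (-4.2120, -5.6028, 5.5166)

(-4.2120, -5.6028, 5.5166)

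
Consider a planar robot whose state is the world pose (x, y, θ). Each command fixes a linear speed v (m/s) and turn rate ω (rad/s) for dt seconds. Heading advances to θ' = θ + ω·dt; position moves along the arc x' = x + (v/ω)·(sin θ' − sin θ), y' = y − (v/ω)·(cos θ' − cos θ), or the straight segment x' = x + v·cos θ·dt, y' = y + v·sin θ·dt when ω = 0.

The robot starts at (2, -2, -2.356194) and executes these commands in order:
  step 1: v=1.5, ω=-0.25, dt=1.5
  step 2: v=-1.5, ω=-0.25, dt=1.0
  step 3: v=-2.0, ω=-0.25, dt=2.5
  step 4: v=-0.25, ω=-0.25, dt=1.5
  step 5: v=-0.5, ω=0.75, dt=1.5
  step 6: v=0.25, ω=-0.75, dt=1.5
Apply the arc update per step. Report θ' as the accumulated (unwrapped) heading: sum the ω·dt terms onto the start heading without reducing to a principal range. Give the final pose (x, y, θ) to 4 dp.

(7.0873, -3.9067, -3.9812)

step 1: θ'=-2.7312 (R=-6.0000) → pose (0.1512, -3.2591, -2.7312)
step 2: θ'=-2.9812 (R=6.0000) → pose (1.5868, -2.8379, -2.9812)
step 3: θ'=-3.6062 (R=8.0000) → pose (6.4490, -3.5832, -3.6062)
step 4: θ'=-3.9812 (R=1.0000) → pose (6.7453, -3.8095, -3.9812)
step 5: θ'=-2.8562 (R=-0.6667) → pose (7.4293, -4.0040, -2.8562)
step 6: θ'=-3.9812 (R=-0.3333) → pose (7.0873, -3.9067, -3.9812)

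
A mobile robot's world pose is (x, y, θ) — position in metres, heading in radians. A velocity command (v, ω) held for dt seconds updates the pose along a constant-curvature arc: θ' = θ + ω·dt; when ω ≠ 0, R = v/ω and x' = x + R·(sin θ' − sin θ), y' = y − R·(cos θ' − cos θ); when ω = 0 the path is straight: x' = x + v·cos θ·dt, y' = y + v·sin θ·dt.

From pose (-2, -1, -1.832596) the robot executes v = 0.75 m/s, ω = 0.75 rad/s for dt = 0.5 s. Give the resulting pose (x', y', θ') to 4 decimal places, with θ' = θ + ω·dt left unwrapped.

(-2.0277, -1.3718, -1.4576)

θ' = -1.8326 + 0.75·0.5 = -1.4576
R = v/ω = 0.75/0.75 = 1.0000
x' = -2 + 1.0000·(sin -1.4576 − sin -1.8326) = -2.0277
y' = -1 − 1.0000·(cos -1.4576 − cos -1.8326) = -1.3718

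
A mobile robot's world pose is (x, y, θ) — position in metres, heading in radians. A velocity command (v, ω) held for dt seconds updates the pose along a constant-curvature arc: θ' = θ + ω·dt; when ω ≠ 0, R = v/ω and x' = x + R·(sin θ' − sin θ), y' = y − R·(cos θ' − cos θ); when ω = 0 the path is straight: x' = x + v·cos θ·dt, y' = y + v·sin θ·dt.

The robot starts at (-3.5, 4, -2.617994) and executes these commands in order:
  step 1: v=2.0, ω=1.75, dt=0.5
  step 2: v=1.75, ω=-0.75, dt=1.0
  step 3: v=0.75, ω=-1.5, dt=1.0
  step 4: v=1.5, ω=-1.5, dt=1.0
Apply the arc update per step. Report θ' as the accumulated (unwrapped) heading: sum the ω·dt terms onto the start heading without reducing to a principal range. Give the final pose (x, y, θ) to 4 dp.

(-5.5803, 3.1780, -5.4930)

step 1: θ'=-1.7430 (R=1.1429) → pose (-4.0545, 3.2061, -1.7430)
step 2: θ'=-2.4930 (R=-2.3333) → pose (-4.9439, 1.7464, -2.4930)
step 3: θ'=-3.9930 (R=-0.5000) → pose (-5.6220, 1.8154, -3.9930)
step 4: θ'=-5.4930 (R=-1.0000) → pose (-5.5803, 3.1780, -5.4930)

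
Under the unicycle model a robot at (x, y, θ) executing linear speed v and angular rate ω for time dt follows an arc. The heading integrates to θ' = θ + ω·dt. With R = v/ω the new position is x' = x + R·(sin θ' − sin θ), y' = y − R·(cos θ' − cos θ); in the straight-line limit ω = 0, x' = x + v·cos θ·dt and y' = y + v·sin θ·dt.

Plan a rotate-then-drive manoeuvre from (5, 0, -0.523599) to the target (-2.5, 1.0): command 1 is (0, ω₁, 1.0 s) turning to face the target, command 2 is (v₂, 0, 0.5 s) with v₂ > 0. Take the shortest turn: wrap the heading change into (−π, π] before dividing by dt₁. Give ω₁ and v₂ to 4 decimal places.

ω₁ = -2.7505, v₂ = 15.1327

heading to target = atan2(1−0, -2.5−5) = 3.0090
Δθ = wrap(3.0090 − -0.5236) = -2.7505; ω₁ = Δθ/dt₁ = -2.7505
distance = √((-2.5−5)² + (1−0)²) = 7.5664; v₂ = distance/dt₂ = 15.1327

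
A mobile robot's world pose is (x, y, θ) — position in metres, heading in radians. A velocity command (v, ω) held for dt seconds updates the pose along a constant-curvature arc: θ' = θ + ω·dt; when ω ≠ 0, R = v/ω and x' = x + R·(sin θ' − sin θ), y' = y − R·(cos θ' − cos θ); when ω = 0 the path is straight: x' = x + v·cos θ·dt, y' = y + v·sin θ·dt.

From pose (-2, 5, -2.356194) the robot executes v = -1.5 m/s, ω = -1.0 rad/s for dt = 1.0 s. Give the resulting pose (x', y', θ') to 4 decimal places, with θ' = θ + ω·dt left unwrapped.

(-0.6199, 5.4049, -3.3562)

θ' = -2.3562 + -1.0·1.0 = -3.3562
R = v/ω = -1.5/-1.0 = 1.5000
x' = -2 + 1.5000·(sin -3.3562 − sin -2.3562) = -0.6199
y' = 5 − 1.5000·(cos -3.3562 − cos -2.3562) = 5.4049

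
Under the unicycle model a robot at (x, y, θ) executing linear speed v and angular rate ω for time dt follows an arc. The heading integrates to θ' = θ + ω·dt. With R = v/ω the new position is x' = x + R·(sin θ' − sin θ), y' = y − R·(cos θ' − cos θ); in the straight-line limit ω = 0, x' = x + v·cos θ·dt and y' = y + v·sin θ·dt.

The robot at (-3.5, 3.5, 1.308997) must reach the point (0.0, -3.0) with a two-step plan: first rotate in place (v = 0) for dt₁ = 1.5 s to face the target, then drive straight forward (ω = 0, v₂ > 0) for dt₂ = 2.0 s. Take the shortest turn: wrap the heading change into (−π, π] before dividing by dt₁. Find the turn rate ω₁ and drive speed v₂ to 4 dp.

heading to target = atan2(-3−3.5, 0−-3.5) = -1.0769
Δθ = wrap(-1.0769 − 1.3090) = -2.3859; ω₁ = Δθ/dt₁ = -1.5906
distance = √((0−-3.5)² + (-3−3.5)²) = 7.3824; v₂ = distance/dt₂ = 3.6912

ω₁ = -1.5906, v₂ = 3.6912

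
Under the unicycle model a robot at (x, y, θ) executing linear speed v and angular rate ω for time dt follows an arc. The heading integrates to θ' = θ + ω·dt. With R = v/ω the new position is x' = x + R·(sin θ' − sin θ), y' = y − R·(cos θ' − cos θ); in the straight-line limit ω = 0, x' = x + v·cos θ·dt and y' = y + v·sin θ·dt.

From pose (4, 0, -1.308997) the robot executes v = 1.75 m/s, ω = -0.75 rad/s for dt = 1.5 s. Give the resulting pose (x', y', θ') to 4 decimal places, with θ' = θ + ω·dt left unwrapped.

θ' = -1.3090 + -0.75·1.5 = -2.4340
R = v/ω = 1.75/-0.75 = -2.3333
x' = 4 + -2.3333·(sin -2.4340 − sin -1.3090) = 3.2629
y' = 0 − -2.3333·(cos -2.4340 − cos -1.3090) = -2.3771

(3.2629, -2.3771, -2.4340)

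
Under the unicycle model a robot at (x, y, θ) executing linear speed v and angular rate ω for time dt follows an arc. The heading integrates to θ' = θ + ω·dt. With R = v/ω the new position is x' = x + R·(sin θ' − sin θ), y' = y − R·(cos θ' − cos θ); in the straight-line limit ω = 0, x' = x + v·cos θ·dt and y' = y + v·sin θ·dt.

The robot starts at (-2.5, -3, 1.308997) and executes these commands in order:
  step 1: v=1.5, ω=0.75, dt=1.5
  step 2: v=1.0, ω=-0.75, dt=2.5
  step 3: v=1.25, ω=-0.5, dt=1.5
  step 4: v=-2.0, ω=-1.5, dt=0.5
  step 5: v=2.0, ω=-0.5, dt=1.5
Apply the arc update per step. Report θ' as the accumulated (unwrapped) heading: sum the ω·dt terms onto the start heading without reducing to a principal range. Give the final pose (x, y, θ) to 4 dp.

(-1.2577, -0.7956, -1.6910)

step 1: θ'=2.4340 (R=2.0000) → pose (-3.1318, -0.9625, 2.4340)
step 2: θ'=0.5590 (R=-1.3333) → pose (-2.9723, 1.1811, 0.5590)
step 3: θ'=-0.1910 (R=-2.5000) → pose (-1.1718, 1.5162, -0.1910)
step 4: θ'=-0.9410 (R=1.3333) → pose (-1.9962, 2.0400, -0.9410)
step 5: θ'=-1.6910 (R=-4.0000) → pose (-1.2577, -0.7956, -1.6910)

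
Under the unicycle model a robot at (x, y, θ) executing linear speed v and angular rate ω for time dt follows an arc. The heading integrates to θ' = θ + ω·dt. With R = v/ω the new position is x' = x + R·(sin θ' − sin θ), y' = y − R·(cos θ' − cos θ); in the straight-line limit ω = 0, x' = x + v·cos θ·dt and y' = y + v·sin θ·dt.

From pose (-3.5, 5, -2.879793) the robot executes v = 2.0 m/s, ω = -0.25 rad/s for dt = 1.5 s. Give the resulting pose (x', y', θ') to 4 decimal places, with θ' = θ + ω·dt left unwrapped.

θ' = -2.8798 + -0.25·1.5 = -3.2548
R = v/ω = 2.0/-0.25 = -8.0000
x' = -3.5 + -8.0000·(sin -3.2548 − sin -2.8798) = -6.4742
y' = 5 − -8.0000·(cos -3.2548 − cos -2.8798) = 4.7786

(-6.4742, 4.7786, -3.2548)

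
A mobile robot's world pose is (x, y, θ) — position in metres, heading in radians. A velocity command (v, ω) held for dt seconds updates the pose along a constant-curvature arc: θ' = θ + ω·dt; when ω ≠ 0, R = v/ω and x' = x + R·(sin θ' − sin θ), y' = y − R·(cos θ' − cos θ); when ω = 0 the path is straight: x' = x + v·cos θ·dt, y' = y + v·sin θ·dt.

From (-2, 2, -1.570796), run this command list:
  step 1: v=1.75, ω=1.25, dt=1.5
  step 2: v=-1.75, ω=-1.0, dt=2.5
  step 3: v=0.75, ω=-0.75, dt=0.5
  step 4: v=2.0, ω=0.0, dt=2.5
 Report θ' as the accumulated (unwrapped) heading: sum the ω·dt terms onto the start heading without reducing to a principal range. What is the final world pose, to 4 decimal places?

(-6.6020, 0.4000, -2.5708)

step 1: θ'=0.3042 (R=1.4000) → pose (-0.1807, 0.6643, 0.3042)
step 2: θ'=-2.1958 (R=1.7500) → pose (-2.1240, 3.3579, -2.1958)
step 3: θ'=-2.5708 (R=-1.0000) → pose (-2.3947, 3.1015, -2.5708)
step 4: θ'=-2.5708 (straight) → pose (-6.6020, 0.4000, -2.5708)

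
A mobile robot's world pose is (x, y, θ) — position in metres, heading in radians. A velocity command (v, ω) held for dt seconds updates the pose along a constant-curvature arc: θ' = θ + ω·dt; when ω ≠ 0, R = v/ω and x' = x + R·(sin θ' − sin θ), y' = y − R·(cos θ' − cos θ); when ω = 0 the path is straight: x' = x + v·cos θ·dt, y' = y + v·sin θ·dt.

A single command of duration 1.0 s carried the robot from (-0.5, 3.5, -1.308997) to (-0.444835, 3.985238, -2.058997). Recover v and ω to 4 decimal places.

Δθ = -2.058997 − -1.308997 = -0.750000
ω = Δθ/dt = -0.750000/1.0 = -0.7500
R = −Δy/(cos θ' − cos θ) = 0.6667
v = R·ω = 0.6667·-0.7500 = -0.5000

v = -0.5000, ω = -0.7500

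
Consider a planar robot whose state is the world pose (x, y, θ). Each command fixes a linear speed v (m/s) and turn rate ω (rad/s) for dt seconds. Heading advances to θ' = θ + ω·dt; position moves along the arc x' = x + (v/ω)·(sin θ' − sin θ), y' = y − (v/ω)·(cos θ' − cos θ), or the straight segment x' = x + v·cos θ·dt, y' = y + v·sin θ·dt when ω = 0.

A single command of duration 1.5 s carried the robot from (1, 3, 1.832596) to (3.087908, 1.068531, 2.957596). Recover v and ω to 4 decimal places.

Δθ = 2.957596 − 1.832596 = 1.125000
ω = Δθ/dt = 1.125000/1.5 = 0.7500
R = Δx/(sin θ' − sin θ) = -2.6667
v = R·ω = -2.6667·0.7500 = -2.0000

v = -2.0000, ω = 0.7500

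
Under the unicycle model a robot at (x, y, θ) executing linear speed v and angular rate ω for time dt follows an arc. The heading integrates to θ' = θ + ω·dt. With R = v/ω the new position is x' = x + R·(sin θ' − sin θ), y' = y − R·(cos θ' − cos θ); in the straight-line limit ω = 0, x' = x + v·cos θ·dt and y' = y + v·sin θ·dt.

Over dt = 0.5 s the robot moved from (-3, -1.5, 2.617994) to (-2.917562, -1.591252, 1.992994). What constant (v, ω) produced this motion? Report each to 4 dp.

Δθ = 1.992994 − 2.617994 = -0.625000
ω = Δθ/dt = -0.625000/0.5 = -1.2500
R = −Δy/(cos θ' − cos θ) = 0.2000
v = R·ω = 0.2000·-1.2500 = -0.2500

v = -0.2500, ω = -1.2500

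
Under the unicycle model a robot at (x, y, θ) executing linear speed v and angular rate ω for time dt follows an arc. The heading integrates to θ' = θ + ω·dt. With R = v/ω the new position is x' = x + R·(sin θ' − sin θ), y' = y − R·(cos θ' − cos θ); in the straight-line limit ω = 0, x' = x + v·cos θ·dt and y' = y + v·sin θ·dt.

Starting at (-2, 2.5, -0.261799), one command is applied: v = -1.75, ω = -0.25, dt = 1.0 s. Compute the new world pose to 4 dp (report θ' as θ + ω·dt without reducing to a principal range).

θ' = -0.2618 + -0.25·1.0 = -0.5118
R = v/ω = -1.75/-0.25 = 7.0000
x' = -2 + 7.0000·(sin -0.5118 − sin -0.2618) = -3.6165
y' = 2.5 − 7.0000·(cos -0.5118 − cos -0.2618) = 3.1584

(-3.6165, 3.1584, -0.5118)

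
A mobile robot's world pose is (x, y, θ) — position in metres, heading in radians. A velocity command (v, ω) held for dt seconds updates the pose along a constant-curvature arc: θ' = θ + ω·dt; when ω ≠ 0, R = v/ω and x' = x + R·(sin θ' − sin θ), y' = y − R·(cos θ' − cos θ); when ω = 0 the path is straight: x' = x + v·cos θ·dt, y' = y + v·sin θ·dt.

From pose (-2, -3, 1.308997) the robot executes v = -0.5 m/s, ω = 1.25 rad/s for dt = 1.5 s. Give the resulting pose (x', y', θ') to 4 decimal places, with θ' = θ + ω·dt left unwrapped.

θ' = 1.3090 + 1.25·1.5 = 3.1840
R = v/ω = -0.5/1.25 = -0.4000
x' = -2 + -0.4000·(sin 3.1840 − sin 1.3090) = -1.5967
y' = -3 − -0.4000·(cos 3.1840 − cos 1.3090) = -3.5032

(-1.5967, -3.5032, 3.1840)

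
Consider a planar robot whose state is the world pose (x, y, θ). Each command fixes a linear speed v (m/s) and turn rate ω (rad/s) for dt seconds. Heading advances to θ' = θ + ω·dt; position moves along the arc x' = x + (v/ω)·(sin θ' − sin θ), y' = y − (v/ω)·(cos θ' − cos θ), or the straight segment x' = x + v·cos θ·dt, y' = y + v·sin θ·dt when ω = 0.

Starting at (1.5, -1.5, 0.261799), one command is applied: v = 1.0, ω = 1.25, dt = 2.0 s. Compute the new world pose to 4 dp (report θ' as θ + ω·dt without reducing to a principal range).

θ' = 0.2618 + 1.25·2.0 = 2.7618
R = v/ω = 1.0/1.25 = 0.8000
x' = 1.5 + 0.8000·(sin 2.7618 − sin 0.2618) = 1.5895
y' = -1.5 − 0.8000·(cos 2.7618 − cos 0.2618) = 0.0157

(1.5895, 0.0157, 2.7618)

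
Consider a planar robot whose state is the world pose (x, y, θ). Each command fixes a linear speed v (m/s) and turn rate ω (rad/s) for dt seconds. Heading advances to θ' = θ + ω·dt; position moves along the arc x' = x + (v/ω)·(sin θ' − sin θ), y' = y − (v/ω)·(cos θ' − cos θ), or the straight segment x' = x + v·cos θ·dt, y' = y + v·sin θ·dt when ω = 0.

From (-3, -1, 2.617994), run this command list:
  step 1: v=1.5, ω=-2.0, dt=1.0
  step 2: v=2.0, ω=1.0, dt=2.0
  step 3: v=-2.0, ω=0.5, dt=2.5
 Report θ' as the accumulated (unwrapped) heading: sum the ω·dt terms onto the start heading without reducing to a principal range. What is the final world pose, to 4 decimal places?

(1.4384, 4.0968, 3.8680)

step 1: θ'=0.6180 (R=-0.7500) → pose (-3.0596, 0.2608, 0.6180)
step 2: θ'=2.6180 (R=2.0000) → pose (-3.2184, 3.6229, 2.6180)
step 3: θ'=3.8680 (R=-4.0000) → pose (1.4384, 4.0968, 3.8680)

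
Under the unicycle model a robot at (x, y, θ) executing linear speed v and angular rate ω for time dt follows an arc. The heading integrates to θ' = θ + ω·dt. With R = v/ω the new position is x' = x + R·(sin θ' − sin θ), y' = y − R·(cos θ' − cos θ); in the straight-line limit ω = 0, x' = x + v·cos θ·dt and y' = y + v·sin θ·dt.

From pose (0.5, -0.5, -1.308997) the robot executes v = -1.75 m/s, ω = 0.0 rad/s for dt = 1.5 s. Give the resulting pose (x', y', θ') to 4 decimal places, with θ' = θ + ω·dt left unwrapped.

(-0.1794, 2.0356, -1.3090)

θ' = -1.3090 + 0.0·1.5 = -1.3090
ω = 0 → straight: x' = 0.5 + -1.75·cos(-1.3090)·1.5 = -0.1794
y' = -0.5 + -1.75·sin(-1.3090)·1.5 = 2.0356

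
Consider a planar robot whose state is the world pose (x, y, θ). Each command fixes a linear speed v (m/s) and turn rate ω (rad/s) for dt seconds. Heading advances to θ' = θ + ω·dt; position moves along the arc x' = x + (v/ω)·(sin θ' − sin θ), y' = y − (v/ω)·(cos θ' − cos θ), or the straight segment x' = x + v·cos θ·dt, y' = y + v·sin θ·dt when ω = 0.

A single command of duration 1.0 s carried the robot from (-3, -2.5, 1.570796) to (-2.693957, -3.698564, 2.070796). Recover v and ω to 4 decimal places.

Δθ = 2.070796 − 1.570796 = 0.500000
ω = Δθ/dt = 0.500000/1.0 = 0.5000
R = −Δy/(cos θ' − cos θ) = -2.5000
v = R·ω = -2.5000·0.5000 = -1.2500

v = -1.2500, ω = 0.5000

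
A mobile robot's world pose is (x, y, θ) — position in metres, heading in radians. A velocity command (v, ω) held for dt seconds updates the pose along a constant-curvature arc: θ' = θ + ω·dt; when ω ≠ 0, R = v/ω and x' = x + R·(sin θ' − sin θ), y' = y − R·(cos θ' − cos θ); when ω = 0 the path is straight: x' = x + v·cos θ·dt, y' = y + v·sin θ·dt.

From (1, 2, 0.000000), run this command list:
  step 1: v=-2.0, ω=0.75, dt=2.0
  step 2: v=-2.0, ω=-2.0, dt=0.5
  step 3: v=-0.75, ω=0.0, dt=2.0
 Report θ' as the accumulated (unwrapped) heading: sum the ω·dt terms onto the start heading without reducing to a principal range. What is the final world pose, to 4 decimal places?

step 1: θ'=1.5000 (R=-2.6667) → pose (-1.6600, -0.4780, 1.5000)
step 2: θ'=0.5000 (R=1.0000) → pose (-2.1781, -1.2849, 0.5000)
step 3: θ'=0.5000 (straight) → pose (-3.4944, -2.0040, 0.5000)

(-3.4944, -2.0040, 0.5000)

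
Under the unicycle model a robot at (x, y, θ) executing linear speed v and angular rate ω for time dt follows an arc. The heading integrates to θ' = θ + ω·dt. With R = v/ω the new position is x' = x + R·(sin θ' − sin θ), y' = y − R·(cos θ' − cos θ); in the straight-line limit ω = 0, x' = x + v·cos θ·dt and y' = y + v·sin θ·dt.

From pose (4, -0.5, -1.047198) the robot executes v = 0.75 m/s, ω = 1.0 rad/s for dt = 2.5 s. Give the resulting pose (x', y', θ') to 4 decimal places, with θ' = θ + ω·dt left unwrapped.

(5.3943, -0.2133, 1.4528)

θ' = -1.0472 + 1.0·2.5 = 1.4528
R = v/ω = 0.75/1.0 = 0.7500
x' = 4 + 0.7500·(sin 1.4528 − sin -1.0472) = 5.3943
y' = -0.5 − 0.7500·(cos 1.4528 − cos -1.0472) = -0.2133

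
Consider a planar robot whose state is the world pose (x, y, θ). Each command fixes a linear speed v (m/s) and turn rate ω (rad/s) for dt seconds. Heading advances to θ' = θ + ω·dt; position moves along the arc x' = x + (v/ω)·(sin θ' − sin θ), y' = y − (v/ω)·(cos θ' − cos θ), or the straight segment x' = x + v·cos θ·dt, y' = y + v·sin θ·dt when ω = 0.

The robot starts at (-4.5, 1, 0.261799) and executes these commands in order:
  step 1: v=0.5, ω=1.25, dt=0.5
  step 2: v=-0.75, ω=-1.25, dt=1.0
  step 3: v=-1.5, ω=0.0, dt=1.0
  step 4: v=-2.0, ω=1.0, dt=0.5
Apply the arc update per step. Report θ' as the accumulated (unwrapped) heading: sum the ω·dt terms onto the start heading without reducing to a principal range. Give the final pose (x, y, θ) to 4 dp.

step 1: θ'=0.8868 (R=0.4000) → pose (-4.2935, 1.1336, 0.8868)
step 2: θ'=-0.3632 (R=0.6000) → pose (-4.9717, 0.9519, -0.3632)
step 3: θ'=-0.3632 (straight) → pose (-6.3738, 1.4848, -0.3632)
step 4: θ'=0.1368 (R=-2.0000) → pose (-7.3571, 1.5966, 0.1368)

(-7.3571, 1.5966, 0.1368)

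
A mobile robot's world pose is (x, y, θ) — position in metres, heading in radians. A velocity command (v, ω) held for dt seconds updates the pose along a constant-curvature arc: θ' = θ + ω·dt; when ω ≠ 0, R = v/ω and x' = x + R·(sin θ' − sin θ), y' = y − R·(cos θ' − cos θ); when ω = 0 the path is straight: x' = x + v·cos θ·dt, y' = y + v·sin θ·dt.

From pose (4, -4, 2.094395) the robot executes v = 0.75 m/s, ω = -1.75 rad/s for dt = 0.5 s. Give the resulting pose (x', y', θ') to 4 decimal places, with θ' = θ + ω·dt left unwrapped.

(3.9688, -3.6382, 1.2194)

θ' = 2.0944 + -1.75·0.5 = 1.2194
R = v/ω = 0.75/-1.75 = -0.4286
x' = 4 + -0.4286·(sin 1.2194 − sin 2.0944) = 3.9688
y' = -4 − -0.4286·(cos 1.2194 − cos 2.0944) = -3.6382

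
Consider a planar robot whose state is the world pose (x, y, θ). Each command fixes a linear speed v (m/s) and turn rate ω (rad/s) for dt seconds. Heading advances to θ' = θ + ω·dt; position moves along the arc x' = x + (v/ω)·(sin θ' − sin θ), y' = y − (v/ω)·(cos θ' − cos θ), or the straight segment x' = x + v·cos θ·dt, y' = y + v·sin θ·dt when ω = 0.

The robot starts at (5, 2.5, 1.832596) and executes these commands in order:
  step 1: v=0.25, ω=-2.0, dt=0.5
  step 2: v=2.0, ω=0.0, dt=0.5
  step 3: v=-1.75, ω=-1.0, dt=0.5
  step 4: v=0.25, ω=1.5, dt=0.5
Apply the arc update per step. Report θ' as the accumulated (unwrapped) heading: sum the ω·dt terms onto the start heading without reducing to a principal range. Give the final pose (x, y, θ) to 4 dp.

step 1: θ'=0.8326 (R=-0.1250) → pose (5.0283, 2.6165, 0.8326)
step 2: θ'=0.8326 (straight) → pose (5.7012, 3.3562, 0.8326)
step 3: θ'=0.3326 (R=1.7500) → pose (4.9782, 2.8797, 0.3326)
step 4: θ'=1.0826 (R=0.1667) → pose (5.0709, 2.9591, 1.0826)

(5.0709, 2.9591, 1.0826)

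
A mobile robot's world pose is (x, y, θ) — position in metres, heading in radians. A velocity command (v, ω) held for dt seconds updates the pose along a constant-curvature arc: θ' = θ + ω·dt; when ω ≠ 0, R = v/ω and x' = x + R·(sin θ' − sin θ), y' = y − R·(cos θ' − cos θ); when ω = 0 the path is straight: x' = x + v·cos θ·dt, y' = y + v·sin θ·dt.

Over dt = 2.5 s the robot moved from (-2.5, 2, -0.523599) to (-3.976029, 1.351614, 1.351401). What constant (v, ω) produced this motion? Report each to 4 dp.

Δθ = 1.351401 − -0.523599 = 1.875000
ω = Δθ/dt = 1.875000/2.5 = 0.7500
R = Δx/(sin θ' − sin θ) = -1.0000
v = R·ω = -1.0000·0.7500 = -0.7500

v = -0.7500, ω = 0.7500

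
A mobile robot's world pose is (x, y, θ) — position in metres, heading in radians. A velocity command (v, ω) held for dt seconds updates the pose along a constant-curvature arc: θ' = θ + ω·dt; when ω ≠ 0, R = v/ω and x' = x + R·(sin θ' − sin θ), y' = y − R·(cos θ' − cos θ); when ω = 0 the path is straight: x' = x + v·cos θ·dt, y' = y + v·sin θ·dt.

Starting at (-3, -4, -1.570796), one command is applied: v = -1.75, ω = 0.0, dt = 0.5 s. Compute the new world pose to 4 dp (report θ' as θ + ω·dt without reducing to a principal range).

(-3.0000, -3.1250, -1.5708)

θ' = -1.5708 + 0.0·0.5 = -1.5708
ω = 0 → straight: x' = -3 + -1.75·cos(-1.5708)·0.5 = -3.0000
y' = -4 + -1.75·sin(-1.5708)·0.5 = -3.1250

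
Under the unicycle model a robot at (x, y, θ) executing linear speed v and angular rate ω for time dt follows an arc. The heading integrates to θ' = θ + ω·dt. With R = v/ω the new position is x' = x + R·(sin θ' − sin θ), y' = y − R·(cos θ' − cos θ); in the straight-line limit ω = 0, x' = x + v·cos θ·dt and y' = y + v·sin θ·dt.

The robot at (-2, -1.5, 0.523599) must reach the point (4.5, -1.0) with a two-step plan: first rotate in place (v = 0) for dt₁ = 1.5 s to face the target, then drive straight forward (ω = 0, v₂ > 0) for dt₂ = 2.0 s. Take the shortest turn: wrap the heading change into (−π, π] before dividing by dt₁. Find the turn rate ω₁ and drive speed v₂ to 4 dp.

ω₁ = -0.2979, v₂ = 3.2596

heading to target = atan2(-1−-1.5, 4.5−-2) = 0.0768
Δθ = wrap(0.0768 − 0.5236) = -0.4468; ω₁ = Δθ/dt₁ = -0.2979
distance = √((4.5−-2)² + (-1−-1.5)²) = 6.5192; v₂ = distance/dt₂ = 3.2596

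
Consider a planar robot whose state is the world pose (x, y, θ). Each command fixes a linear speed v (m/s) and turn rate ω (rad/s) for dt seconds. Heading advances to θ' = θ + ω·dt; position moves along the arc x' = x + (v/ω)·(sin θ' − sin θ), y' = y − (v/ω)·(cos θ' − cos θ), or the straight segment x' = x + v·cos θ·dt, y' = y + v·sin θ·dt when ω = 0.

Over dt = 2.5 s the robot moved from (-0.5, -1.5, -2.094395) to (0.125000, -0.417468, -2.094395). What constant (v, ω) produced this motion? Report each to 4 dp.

Δθ = -2.094395 − -2.094395 = 0.000000
ω = Δθ/dt = 0.000000/2.5 = 0.0000
ω = 0 → v = (Δx·cos θ + Δy·sin θ)/dt = -0.5000

v = -0.5000, ω = 0.0000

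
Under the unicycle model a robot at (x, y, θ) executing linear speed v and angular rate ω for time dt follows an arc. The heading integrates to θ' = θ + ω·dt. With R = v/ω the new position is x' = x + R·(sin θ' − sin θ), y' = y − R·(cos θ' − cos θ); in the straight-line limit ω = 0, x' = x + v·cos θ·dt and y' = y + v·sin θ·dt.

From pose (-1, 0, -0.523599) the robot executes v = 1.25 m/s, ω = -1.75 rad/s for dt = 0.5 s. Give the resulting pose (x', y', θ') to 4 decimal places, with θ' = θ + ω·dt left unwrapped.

(-0.6534, -0.4962, -1.3986)

θ' = -0.5236 + -1.75·0.5 = -1.3986
R = v/ω = 1.25/-1.75 = -0.7143
x' = -1 + -0.7143·(sin -1.3986 − sin -0.5236) = -0.6534
y' = 0 − -0.7143·(cos -1.3986 − cos -0.5236) = -0.4962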